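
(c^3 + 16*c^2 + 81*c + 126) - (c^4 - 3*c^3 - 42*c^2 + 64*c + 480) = -c^4 + 4*c^3 + 58*c^2 + 17*c - 354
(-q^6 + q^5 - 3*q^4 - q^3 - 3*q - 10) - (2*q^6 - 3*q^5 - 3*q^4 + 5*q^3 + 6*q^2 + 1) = -3*q^6 + 4*q^5 - 6*q^3 - 6*q^2 - 3*q - 11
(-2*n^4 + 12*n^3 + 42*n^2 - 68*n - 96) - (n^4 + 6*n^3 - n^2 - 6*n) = -3*n^4 + 6*n^3 + 43*n^2 - 62*n - 96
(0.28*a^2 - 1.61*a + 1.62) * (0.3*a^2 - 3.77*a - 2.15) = 0.084*a^4 - 1.5386*a^3 + 5.9537*a^2 - 2.6459*a - 3.483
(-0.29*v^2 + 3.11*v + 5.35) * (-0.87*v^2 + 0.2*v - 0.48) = 0.2523*v^4 - 2.7637*v^3 - 3.8933*v^2 - 0.4228*v - 2.568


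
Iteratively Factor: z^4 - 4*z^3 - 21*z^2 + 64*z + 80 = (z + 4)*(z^3 - 8*z^2 + 11*z + 20) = (z - 4)*(z + 4)*(z^2 - 4*z - 5) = (z - 5)*(z - 4)*(z + 4)*(z + 1)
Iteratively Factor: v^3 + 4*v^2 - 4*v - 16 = (v - 2)*(v^2 + 6*v + 8) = (v - 2)*(v + 2)*(v + 4)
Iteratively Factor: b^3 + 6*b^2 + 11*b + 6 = (b + 2)*(b^2 + 4*b + 3) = (b + 2)*(b + 3)*(b + 1)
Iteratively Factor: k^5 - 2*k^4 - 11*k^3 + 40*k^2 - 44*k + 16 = (k - 2)*(k^4 - 11*k^2 + 18*k - 8) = (k - 2)*(k - 1)*(k^3 + k^2 - 10*k + 8) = (k - 2)*(k - 1)^2*(k^2 + 2*k - 8) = (k - 2)^2*(k - 1)^2*(k + 4)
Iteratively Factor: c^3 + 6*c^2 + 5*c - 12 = (c - 1)*(c^2 + 7*c + 12) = (c - 1)*(c + 4)*(c + 3)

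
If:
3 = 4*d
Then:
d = 3/4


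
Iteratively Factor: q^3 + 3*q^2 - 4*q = (q)*(q^2 + 3*q - 4) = q*(q - 1)*(q + 4)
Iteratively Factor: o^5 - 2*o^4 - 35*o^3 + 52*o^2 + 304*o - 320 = (o + 4)*(o^4 - 6*o^3 - 11*o^2 + 96*o - 80) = (o - 1)*(o + 4)*(o^3 - 5*o^2 - 16*o + 80) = (o - 4)*(o - 1)*(o + 4)*(o^2 - o - 20) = (o - 4)*(o - 1)*(o + 4)^2*(o - 5)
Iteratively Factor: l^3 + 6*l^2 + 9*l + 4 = (l + 1)*(l^2 + 5*l + 4) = (l + 1)^2*(l + 4)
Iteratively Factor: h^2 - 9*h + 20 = (h - 4)*(h - 5)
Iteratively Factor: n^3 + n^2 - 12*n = (n - 3)*(n^2 + 4*n) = n*(n - 3)*(n + 4)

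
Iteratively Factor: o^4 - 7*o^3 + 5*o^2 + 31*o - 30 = (o - 1)*(o^3 - 6*o^2 - o + 30) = (o - 1)*(o + 2)*(o^2 - 8*o + 15) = (o - 3)*(o - 1)*(o + 2)*(o - 5)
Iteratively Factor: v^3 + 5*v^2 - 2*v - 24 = (v + 4)*(v^2 + v - 6) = (v + 3)*(v + 4)*(v - 2)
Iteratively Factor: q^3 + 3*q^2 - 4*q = (q + 4)*(q^2 - q) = q*(q + 4)*(q - 1)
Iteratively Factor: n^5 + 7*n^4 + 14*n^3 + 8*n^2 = (n + 2)*(n^4 + 5*n^3 + 4*n^2) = (n + 2)*(n + 4)*(n^3 + n^2) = (n + 1)*(n + 2)*(n + 4)*(n^2) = n*(n + 1)*(n + 2)*(n + 4)*(n)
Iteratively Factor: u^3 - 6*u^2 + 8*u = (u - 4)*(u^2 - 2*u) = u*(u - 4)*(u - 2)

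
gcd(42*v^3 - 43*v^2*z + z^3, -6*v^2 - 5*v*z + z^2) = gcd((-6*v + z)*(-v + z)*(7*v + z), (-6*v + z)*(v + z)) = -6*v + z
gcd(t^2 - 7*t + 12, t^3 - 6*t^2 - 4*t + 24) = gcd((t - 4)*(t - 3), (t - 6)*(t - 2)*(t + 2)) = 1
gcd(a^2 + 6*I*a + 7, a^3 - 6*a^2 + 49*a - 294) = a + 7*I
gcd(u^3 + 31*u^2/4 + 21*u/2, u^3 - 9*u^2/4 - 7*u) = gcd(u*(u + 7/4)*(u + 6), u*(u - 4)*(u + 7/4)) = u^2 + 7*u/4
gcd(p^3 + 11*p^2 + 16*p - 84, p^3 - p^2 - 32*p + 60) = p^2 + 4*p - 12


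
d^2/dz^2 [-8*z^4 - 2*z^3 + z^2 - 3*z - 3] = -96*z^2 - 12*z + 2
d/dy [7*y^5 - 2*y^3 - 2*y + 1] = 35*y^4 - 6*y^2 - 2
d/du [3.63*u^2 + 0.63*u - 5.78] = 7.26*u + 0.63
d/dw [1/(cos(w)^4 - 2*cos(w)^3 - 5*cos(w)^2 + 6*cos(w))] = 2*(3*sin(w)^3/cos(w)^2 + 2*sin(w)*cos(w) - 5*tan(w))/((cos(w) - 3)^2*(cos(w) - 1)^2*(cos(w) + 2)^2)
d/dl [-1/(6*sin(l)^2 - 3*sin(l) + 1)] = 3*(4*sin(l) - 1)*cos(l)/(6*sin(l)^2 - 3*sin(l) + 1)^2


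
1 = 1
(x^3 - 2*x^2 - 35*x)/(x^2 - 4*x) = (x^2 - 2*x - 35)/(x - 4)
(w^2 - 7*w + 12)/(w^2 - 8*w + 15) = (w - 4)/(w - 5)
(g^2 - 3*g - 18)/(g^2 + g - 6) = (g - 6)/(g - 2)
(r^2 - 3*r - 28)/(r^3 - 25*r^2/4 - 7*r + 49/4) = 4*(r + 4)/(4*r^2 + 3*r - 7)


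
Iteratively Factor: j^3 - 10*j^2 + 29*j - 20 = (j - 4)*(j^2 - 6*j + 5) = (j - 5)*(j - 4)*(j - 1)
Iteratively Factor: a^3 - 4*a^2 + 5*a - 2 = (a - 1)*(a^2 - 3*a + 2) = (a - 2)*(a - 1)*(a - 1)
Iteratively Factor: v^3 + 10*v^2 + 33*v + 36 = (v + 4)*(v^2 + 6*v + 9) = (v + 3)*(v + 4)*(v + 3)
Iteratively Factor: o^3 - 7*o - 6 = (o + 2)*(o^2 - 2*o - 3) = (o + 1)*(o + 2)*(o - 3)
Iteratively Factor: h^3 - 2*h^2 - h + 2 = (h - 2)*(h^2 - 1) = (h - 2)*(h + 1)*(h - 1)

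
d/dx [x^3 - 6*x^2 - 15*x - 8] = 3*x^2 - 12*x - 15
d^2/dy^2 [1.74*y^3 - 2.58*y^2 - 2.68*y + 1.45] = 10.44*y - 5.16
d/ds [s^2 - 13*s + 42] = 2*s - 13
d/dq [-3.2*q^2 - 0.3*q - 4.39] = -6.4*q - 0.3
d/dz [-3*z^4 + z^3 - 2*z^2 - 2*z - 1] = -12*z^3 + 3*z^2 - 4*z - 2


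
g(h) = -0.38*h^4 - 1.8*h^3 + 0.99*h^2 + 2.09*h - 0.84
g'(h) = -1.52*h^3 - 5.4*h^2 + 1.98*h + 2.09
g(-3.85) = 25.02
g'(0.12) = 2.25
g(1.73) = -6.99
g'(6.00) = -508.75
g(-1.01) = -0.48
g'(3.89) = -161.39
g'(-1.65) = -9.05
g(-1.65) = 3.68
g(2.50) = -32.40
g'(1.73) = -18.52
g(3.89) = -170.70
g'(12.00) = -3378.31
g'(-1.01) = -3.85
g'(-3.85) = 1.17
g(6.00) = -833.94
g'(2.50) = -50.46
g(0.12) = -0.58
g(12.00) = -10823.28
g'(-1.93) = -10.92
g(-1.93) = 6.48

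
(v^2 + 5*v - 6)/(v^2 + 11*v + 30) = (v - 1)/(v + 5)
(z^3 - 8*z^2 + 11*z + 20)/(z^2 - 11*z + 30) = (z^2 - 3*z - 4)/(z - 6)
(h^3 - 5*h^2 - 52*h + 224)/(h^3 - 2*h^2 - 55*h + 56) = (h - 4)/(h - 1)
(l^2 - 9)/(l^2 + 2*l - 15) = (l + 3)/(l + 5)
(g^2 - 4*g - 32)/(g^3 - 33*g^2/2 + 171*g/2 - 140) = 2*(g + 4)/(2*g^2 - 17*g + 35)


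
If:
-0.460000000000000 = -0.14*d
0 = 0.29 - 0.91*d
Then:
No Solution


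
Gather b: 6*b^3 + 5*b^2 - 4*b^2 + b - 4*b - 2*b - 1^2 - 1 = 6*b^3 + b^2 - 5*b - 2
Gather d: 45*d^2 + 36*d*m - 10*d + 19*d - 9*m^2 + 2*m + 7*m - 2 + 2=45*d^2 + d*(36*m + 9) - 9*m^2 + 9*m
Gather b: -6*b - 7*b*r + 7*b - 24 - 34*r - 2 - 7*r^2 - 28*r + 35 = b*(1 - 7*r) - 7*r^2 - 62*r + 9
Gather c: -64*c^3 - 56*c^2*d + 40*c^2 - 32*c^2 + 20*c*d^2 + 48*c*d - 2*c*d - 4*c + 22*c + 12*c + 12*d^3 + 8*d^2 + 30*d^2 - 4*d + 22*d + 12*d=-64*c^3 + c^2*(8 - 56*d) + c*(20*d^2 + 46*d + 30) + 12*d^3 + 38*d^2 + 30*d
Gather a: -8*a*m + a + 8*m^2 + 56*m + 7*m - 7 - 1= a*(1 - 8*m) + 8*m^2 + 63*m - 8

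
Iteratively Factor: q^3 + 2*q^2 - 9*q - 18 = (q + 3)*(q^2 - q - 6) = (q - 3)*(q + 3)*(q + 2)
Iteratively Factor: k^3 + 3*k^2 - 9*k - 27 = (k + 3)*(k^2 - 9) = (k - 3)*(k + 3)*(k + 3)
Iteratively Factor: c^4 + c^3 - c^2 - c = (c + 1)*(c^3 - c) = (c - 1)*(c + 1)*(c^2 + c) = c*(c - 1)*(c + 1)*(c + 1)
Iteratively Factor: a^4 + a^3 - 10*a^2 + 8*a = (a + 4)*(a^3 - 3*a^2 + 2*a) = a*(a + 4)*(a^2 - 3*a + 2) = a*(a - 1)*(a + 4)*(a - 2)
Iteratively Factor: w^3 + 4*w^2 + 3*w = (w + 3)*(w^2 + w) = (w + 1)*(w + 3)*(w)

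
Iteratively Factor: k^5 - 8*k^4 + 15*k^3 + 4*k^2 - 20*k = (k + 1)*(k^4 - 9*k^3 + 24*k^2 - 20*k) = (k - 5)*(k + 1)*(k^3 - 4*k^2 + 4*k) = k*(k - 5)*(k + 1)*(k^2 - 4*k + 4) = k*(k - 5)*(k - 2)*(k + 1)*(k - 2)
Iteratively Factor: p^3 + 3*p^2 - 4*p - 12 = (p + 3)*(p^2 - 4) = (p - 2)*(p + 3)*(p + 2)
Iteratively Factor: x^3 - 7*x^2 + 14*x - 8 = (x - 4)*(x^2 - 3*x + 2) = (x - 4)*(x - 1)*(x - 2)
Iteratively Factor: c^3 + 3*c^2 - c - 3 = (c + 3)*(c^2 - 1) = (c + 1)*(c + 3)*(c - 1)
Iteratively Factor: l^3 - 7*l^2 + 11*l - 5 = (l - 1)*(l^2 - 6*l + 5) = (l - 5)*(l - 1)*(l - 1)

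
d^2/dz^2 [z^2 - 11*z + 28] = 2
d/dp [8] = 0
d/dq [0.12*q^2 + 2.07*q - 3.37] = 0.24*q + 2.07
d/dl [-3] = 0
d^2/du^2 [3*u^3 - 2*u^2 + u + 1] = 18*u - 4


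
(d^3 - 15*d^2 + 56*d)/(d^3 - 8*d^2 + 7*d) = (d - 8)/(d - 1)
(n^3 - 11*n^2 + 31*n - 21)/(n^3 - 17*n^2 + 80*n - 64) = (n^2 - 10*n + 21)/(n^2 - 16*n + 64)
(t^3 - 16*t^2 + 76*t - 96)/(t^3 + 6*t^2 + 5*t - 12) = (t^3 - 16*t^2 + 76*t - 96)/(t^3 + 6*t^2 + 5*t - 12)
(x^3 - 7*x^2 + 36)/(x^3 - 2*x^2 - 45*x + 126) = (x + 2)/(x + 7)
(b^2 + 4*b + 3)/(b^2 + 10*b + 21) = (b + 1)/(b + 7)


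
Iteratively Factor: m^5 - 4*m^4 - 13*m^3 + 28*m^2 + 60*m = (m + 2)*(m^4 - 6*m^3 - m^2 + 30*m) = (m - 5)*(m + 2)*(m^3 - m^2 - 6*m) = m*(m - 5)*(m + 2)*(m^2 - m - 6) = m*(m - 5)*(m + 2)^2*(m - 3)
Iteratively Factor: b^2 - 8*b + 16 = (b - 4)*(b - 4)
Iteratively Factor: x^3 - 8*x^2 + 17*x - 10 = (x - 2)*(x^2 - 6*x + 5) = (x - 2)*(x - 1)*(x - 5)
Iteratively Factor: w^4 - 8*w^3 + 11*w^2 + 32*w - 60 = (w - 5)*(w^3 - 3*w^2 - 4*w + 12) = (w - 5)*(w + 2)*(w^2 - 5*w + 6) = (w - 5)*(w - 2)*(w + 2)*(w - 3)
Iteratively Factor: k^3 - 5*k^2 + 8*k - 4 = (k - 2)*(k^2 - 3*k + 2) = (k - 2)*(k - 1)*(k - 2)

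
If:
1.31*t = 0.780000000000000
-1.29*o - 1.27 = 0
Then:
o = -0.98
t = 0.60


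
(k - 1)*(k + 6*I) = k^2 - k + 6*I*k - 6*I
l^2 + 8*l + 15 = (l + 3)*(l + 5)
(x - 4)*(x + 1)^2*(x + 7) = x^4 + 5*x^3 - 21*x^2 - 53*x - 28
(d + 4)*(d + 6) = d^2 + 10*d + 24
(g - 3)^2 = g^2 - 6*g + 9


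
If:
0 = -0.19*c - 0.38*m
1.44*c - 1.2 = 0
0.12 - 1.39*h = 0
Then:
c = 0.83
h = 0.09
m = -0.42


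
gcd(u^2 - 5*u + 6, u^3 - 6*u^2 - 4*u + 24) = u - 2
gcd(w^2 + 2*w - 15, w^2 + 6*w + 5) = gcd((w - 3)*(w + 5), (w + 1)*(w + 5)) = w + 5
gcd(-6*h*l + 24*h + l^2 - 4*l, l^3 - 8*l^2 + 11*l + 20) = l - 4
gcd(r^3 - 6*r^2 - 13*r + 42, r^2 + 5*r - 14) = r - 2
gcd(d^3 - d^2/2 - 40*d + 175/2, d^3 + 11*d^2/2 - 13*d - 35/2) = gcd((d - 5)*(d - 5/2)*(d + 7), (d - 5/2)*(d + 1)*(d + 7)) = d^2 + 9*d/2 - 35/2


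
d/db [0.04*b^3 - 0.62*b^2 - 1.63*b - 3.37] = 0.12*b^2 - 1.24*b - 1.63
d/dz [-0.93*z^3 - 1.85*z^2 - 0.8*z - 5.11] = -2.79*z^2 - 3.7*z - 0.8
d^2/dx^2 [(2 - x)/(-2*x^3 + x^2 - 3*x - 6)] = 2*((x - 2)*(6*x^2 - 2*x + 3)^2 + (-6*x^2 + 2*x - (x - 2)*(6*x - 1) - 3)*(2*x^3 - x^2 + 3*x + 6))/(2*x^3 - x^2 + 3*x + 6)^3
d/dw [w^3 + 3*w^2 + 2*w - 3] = 3*w^2 + 6*w + 2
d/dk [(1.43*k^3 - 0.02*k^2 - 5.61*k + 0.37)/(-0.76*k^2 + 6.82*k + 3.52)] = (-1.0868*k^4 + 19.5052*k^3 + 10.7008*k^2 + 0.421599999999998*k - 22.2706)/(0.5776*k^4 - 10.3664*k^3 + 41.162*k^2 + 48.0128*k + 12.3904)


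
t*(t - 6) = t^2 - 6*t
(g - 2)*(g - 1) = g^2 - 3*g + 2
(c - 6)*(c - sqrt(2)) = c^2 - 6*c - sqrt(2)*c + 6*sqrt(2)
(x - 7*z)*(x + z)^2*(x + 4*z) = x^4 - x^3*z - 33*x^2*z^2 - 59*x*z^3 - 28*z^4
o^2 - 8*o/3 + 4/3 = (o - 2)*(o - 2/3)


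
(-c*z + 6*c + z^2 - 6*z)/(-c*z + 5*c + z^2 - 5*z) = (z - 6)/(z - 5)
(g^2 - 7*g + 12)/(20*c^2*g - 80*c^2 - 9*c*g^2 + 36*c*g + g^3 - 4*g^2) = (g - 3)/(20*c^2 - 9*c*g + g^2)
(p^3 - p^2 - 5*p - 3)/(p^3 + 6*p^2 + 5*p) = (p^2 - 2*p - 3)/(p*(p + 5))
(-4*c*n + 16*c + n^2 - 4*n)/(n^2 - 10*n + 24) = (-4*c + n)/(n - 6)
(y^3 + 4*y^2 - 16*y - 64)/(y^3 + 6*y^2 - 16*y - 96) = (y + 4)/(y + 6)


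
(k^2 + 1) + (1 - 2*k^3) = -2*k^3 + k^2 + 2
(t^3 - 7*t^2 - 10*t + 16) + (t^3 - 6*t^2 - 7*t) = 2*t^3 - 13*t^2 - 17*t + 16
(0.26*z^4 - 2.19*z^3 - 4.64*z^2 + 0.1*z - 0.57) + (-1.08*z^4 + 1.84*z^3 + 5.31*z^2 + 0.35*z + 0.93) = -0.82*z^4 - 0.35*z^3 + 0.67*z^2 + 0.45*z + 0.36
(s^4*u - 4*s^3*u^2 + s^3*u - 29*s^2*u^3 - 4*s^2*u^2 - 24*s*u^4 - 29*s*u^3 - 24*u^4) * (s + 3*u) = s^5*u - s^4*u^2 + s^4*u - 41*s^3*u^3 - s^3*u^2 - 111*s^2*u^4 - 41*s^2*u^3 - 72*s*u^5 - 111*s*u^4 - 72*u^5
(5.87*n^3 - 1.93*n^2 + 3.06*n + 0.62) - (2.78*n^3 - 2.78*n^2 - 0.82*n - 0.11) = 3.09*n^3 + 0.85*n^2 + 3.88*n + 0.73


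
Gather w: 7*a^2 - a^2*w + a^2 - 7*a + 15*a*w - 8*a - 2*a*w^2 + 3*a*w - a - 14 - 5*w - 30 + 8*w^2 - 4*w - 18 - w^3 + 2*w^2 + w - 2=8*a^2 - 16*a - w^3 + w^2*(10 - 2*a) + w*(-a^2 + 18*a - 8) - 64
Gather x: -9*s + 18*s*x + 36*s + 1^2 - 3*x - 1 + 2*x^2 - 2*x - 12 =27*s + 2*x^2 + x*(18*s - 5) - 12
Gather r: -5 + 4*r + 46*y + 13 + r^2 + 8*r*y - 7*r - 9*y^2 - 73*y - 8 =r^2 + r*(8*y - 3) - 9*y^2 - 27*y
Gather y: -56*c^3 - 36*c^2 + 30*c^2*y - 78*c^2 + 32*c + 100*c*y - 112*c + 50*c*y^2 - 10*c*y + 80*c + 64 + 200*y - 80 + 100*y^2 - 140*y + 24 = -56*c^3 - 114*c^2 + y^2*(50*c + 100) + y*(30*c^2 + 90*c + 60) + 8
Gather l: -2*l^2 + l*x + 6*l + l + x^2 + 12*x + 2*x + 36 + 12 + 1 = -2*l^2 + l*(x + 7) + x^2 + 14*x + 49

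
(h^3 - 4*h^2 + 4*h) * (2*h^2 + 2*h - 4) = 2*h^5 - 6*h^4 - 4*h^3 + 24*h^2 - 16*h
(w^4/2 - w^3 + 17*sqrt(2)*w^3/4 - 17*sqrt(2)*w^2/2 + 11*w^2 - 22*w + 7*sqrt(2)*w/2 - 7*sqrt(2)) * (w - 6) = w^5/2 - 4*w^4 + 17*sqrt(2)*w^4/4 - 34*sqrt(2)*w^3 + 17*w^3 - 88*w^2 + 109*sqrt(2)*w^2/2 - 28*sqrt(2)*w + 132*w + 42*sqrt(2)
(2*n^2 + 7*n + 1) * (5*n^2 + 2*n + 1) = 10*n^4 + 39*n^3 + 21*n^2 + 9*n + 1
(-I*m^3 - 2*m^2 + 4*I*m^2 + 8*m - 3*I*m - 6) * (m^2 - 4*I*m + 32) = -I*m^5 - 6*m^4 + 4*I*m^4 + 24*m^3 - 27*I*m^3 - 82*m^2 + 96*I*m^2 + 256*m - 72*I*m - 192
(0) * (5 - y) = 0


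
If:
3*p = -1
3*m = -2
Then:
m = -2/3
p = -1/3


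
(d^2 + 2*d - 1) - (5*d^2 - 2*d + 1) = -4*d^2 + 4*d - 2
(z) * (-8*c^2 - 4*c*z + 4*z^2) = -8*c^2*z - 4*c*z^2 + 4*z^3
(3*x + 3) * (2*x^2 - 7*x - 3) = 6*x^3 - 15*x^2 - 30*x - 9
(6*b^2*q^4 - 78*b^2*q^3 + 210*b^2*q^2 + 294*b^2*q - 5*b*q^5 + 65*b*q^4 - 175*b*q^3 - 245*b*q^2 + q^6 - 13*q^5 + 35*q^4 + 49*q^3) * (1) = 6*b^2*q^4 - 78*b^2*q^3 + 210*b^2*q^2 + 294*b^2*q - 5*b*q^5 + 65*b*q^4 - 175*b*q^3 - 245*b*q^2 + q^6 - 13*q^5 + 35*q^4 + 49*q^3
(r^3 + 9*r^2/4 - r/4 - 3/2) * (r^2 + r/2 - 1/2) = r^5 + 11*r^4/4 + 3*r^3/8 - 11*r^2/4 - 5*r/8 + 3/4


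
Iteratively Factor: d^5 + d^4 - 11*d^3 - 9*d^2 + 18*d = (d)*(d^4 + d^3 - 11*d^2 - 9*d + 18) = d*(d + 2)*(d^3 - d^2 - 9*d + 9) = d*(d - 3)*(d + 2)*(d^2 + 2*d - 3) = d*(d - 3)*(d + 2)*(d + 3)*(d - 1)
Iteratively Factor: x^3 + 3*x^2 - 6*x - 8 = (x + 4)*(x^2 - x - 2) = (x + 1)*(x + 4)*(x - 2)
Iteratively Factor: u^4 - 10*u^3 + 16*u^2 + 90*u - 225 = (u - 5)*(u^3 - 5*u^2 - 9*u + 45) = (u - 5)*(u + 3)*(u^2 - 8*u + 15) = (u - 5)*(u - 3)*(u + 3)*(u - 5)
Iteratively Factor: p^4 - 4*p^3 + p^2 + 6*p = (p)*(p^3 - 4*p^2 + p + 6) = p*(p - 2)*(p^2 - 2*p - 3) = p*(p - 3)*(p - 2)*(p + 1)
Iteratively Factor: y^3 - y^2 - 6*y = (y - 3)*(y^2 + 2*y) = (y - 3)*(y + 2)*(y)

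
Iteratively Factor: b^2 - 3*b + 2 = (b - 1)*(b - 2)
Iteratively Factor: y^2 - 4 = (y - 2)*(y + 2)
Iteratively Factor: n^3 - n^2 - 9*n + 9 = (n - 1)*(n^2 - 9) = (n - 1)*(n + 3)*(n - 3)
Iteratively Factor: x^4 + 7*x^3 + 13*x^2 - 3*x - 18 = (x - 1)*(x^3 + 8*x^2 + 21*x + 18) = (x - 1)*(x + 2)*(x^2 + 6*x + 9) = (x - 1)*(x + 2)*(x + 3)*(x + 3)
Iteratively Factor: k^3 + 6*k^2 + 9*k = (k + 3)*(k^2 + 3*k) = (k + 3)^2*(k)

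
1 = 1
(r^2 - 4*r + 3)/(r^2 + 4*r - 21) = (r - 1)/(r + 7)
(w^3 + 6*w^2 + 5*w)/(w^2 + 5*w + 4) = w*(w + 5)/(w + 4)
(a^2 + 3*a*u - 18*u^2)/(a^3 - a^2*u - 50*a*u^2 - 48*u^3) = (-a + 3*u)/(-a^2 + 7*a*u + 8*u^2)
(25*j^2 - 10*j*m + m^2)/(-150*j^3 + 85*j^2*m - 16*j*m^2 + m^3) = -1/(6*j - m)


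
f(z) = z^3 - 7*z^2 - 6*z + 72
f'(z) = 3*z^2 - 14*z - 6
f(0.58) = 66.36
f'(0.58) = -13.11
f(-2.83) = 10.25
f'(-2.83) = 57.65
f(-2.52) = 26.66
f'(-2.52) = 48.33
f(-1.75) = 55.70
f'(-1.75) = 27.69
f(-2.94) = 3.72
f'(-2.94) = 61.09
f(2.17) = 36.24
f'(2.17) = -22.25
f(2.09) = 38.01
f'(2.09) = -22.16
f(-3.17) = -11.18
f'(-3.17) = 68.53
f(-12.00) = -2592.00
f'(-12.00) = 594.00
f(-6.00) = -360.00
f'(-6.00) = 186.00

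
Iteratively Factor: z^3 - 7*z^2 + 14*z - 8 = (z - 1)*(z^2 - 6*z + 8) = (z - 2)*(z - 1)*(z - 4)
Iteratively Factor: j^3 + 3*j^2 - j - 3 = (j + 3)*(j^2 - 1) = (j + 1)*(j + 3)*(j - 1)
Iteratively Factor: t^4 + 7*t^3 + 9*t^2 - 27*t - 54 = (t + 3)*(t^3 + 4*t^2 - 3*t - 18) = (t + 3)^2*(t^2 + t - 6) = (t - 2)*(t + 3)^2*(t + 3)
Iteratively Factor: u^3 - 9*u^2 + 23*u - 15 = (u - 1)*(u^2 - 8*u + 15) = (u - 3)*(u - 1)*(u - 5)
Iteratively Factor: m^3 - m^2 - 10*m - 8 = (m + 1)*(m^2 - 2*m - 8) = (m - 4)*(m + 1)*(m + 2)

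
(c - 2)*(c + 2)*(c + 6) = c^3 + 6*c^2 - 4*c - 24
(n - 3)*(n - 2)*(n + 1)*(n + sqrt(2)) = n^4 - 4*n^3 + sqrt(2)*n^3 - 4*sqrt(2)*n^2 + n^2 + sqrt(2)*n + 6*n + 6*sqrt(2)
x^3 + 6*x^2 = x^2*(x + 6)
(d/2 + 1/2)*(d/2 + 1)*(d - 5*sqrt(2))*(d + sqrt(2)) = d^4/4 - sqrt(2)*d^3 + 3*d^3/4 - 3*sqrt(2)*d^2 - 2*d^2 - 15*d/2 - 2*sqrt(2)*d - 5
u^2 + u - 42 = (u - 6)*(u + 7)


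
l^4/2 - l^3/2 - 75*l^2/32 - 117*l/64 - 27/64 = (l/2 + 1/4)*(l - 3)*(l + 3/4)^2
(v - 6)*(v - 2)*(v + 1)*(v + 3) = v^4 - 4*v^3 - 17*v^2 + 24*v + 36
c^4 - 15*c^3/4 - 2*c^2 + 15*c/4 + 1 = (c - 4)*(c - 1)*(c + 1/4)*(c + 1)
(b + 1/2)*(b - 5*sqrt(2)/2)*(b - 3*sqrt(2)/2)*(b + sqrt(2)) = b^4 - 3*sqrt(2)*b^3 + b^3/2 - 3*sqrt(2)*b^2/2 - b^2/2 - b/4 + 15*sqrt(2)*b/2 + 15*sqrt(2)/4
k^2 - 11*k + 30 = (k - 6)*(k - 5)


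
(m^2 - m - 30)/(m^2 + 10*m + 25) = (m - 6)/(m + 5)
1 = 1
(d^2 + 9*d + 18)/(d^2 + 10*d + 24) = (d + 3)/(d + 4)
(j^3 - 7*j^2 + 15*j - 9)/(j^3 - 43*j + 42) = (j^2 - 6*j + 9)/(j^2 + j - 42)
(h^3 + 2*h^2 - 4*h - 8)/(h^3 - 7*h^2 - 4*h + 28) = (h + 2)/(h - 7)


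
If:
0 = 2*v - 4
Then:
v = 2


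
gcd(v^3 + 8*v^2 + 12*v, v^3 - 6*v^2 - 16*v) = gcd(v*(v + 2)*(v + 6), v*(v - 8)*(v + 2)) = v^2 + 2*v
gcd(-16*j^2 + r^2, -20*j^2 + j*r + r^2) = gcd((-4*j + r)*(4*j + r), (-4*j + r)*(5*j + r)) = -4*j + r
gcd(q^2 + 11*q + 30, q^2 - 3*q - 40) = q + 5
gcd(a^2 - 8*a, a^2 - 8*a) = a^2 - 8*a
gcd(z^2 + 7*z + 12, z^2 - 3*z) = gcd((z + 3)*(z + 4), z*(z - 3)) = 1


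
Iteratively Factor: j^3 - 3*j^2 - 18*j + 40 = (j - 5)*(j^2 + 2*j - 8) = (j - 5)*(j + 4)*(j - 2)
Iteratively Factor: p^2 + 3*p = (p + 3)*(p)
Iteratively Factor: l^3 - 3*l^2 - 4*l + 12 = (l + 2)*(l^2 - 5*l + 6) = (l - 3)*(l + 2)*(l - 2)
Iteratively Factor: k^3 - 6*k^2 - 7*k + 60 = (k - 5)*(k^2 - k - 12) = (k - 5)*(k + 3)*(k - 4)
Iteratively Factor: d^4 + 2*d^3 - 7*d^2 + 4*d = (d - 1)*(d^3 + 3*d^2 - 4*d) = d*(d - 1)*(d^2 + 3*d - 4) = d*(d - 1)*(d + 4)*(d - 1)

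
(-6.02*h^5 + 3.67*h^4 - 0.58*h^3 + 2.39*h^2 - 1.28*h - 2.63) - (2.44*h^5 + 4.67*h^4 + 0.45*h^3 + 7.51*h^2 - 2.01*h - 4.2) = -8.46*h^5 - 1.0*h^4 - 1.03*h^3 - 5.12*h^2 + 0.73*h + 1.57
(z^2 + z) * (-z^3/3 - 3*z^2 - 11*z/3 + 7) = -z^5/3 - 10*z^4/3 - 20*z^3/3 + 10*z^2/3 + 7*z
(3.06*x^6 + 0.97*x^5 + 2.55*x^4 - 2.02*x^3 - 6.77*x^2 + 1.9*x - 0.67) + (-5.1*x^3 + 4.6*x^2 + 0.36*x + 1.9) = 3.06*x^6 + 0.97*x^5 + 2.55*x^4 - 7.12*x^3 - 2.17*x^2 + 2.26*x + 1.23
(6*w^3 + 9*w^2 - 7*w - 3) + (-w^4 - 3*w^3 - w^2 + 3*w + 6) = -w^4 + 3*w^3 + 8*w^2 - 4*w + 3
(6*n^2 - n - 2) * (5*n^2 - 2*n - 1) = 30*n^4 - 17*n^3 - 14*n^2 + 5*n + 2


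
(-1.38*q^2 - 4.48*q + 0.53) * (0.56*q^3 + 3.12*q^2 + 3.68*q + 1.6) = -0.7728*q^5 - 6.8144*q^4 - 18.7592*q^3 - 17.0408*q^2 - 5.2176*q + 0.848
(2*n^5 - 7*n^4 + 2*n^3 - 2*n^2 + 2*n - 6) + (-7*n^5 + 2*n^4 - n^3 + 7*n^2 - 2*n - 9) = -5*n^5 - 5*n^4 + n^3 + 5*n^2 - 15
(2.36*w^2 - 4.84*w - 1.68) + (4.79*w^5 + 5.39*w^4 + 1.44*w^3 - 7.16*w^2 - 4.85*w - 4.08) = 4.79*w^5 + 5.39*w^4 + 1.44*w^3 - 4.8*w^2 - 9.69*w - 5.76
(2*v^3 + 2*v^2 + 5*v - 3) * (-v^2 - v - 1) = -2*v^5 - 4*v^4 - 9*v^3 - 4*v^2 - 2*v + 3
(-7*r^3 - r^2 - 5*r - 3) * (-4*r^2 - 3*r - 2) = 28*r^5 + 25*r^4 + 37*r^3 + 29*r^2 + 19*r + 6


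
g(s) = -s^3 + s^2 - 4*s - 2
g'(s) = -3*s^2 + 2*s - 4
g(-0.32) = -0.58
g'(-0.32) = -4.95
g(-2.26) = 23.69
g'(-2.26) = -23.84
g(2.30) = -18.08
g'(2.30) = -15.27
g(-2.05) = 19.02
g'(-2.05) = -20.71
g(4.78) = -107.49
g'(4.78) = -62.99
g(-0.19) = -1.20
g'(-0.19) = -4.49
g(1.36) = -8.11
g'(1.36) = -6.83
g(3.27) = -39.35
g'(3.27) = -29.54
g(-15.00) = 3658.00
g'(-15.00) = -709.00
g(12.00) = -1634.00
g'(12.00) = -412.00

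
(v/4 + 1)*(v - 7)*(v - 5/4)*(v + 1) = v^4/4 - 13*v^3/16 - 57*v^2/8 + 43*v/16 + 35/4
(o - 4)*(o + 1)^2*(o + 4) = o^4 + 2*o^3 - 15*o^2 - 32*o - 16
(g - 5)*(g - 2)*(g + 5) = g^3 - 2*g^2 - 25*g + 50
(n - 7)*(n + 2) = n^2 - 5*n - 14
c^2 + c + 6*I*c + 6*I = (c + 1)*(c + 6*I)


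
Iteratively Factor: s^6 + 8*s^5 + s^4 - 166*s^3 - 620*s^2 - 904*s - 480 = (s + 2)*(s^5 + 6*s^4 - 11*s^3 - 144*s^2 - 332*s - 240) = (s - 5)*(s + 2)*(s^4 + 11*s^3 + 44*s^2 + 76*s + 48) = (s - 5)*(s + 2)^2*(s^3 + 9*s^2 + 26*s + 24) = (s - 5)*(s + 2)^2*(s + 4)*(s^2 + 5*s + 6) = (s - 5)*(s + 2)^2*(s + 3)*(s + 4)*(s + 2)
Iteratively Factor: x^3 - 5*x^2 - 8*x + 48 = (x - 4)*(x^2 - x - 12) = (x - 4)*(x + 3)*(x - 4)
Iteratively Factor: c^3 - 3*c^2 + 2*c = (c)*(c^2 - 3*c + 2) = c*(c - 2)*(c - 1)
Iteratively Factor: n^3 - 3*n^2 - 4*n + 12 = (n - 2)*(n^2 - n - 6) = (n - 3)*(n - 2)*(n + 2)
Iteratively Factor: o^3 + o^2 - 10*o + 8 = (o - 2)*(o^2 + 3*o - 4) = (o - 2)*(o - 1)*(o + 4)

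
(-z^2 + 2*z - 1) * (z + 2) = -z^3 + 3*z - 2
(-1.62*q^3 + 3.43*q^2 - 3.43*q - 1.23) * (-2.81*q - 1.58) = 4.5522*q^4 - 7.0787*q^3 + 4.2189*q^2 + 8.8757*q + 1.9434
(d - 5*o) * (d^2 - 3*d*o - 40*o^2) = d^3 - 8*d^2*o - 25*d*o^2 + 200*o^3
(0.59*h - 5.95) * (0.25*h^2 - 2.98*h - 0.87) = 0.1475*h^3 - 3.2457*h^2 + 17.2177*h + 5.1765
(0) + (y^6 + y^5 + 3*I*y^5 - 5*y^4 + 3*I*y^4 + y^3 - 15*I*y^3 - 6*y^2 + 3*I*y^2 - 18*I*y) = y^6 + y^5 + 3*I*y^5 - 5*y^4 + 3*I*y^4 + y^3 - 15*I*y^3 - 6*y^2 + 3*I*y^2 - 18*I*y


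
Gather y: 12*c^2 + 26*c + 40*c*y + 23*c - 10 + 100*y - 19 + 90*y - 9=12*c^2 + 49*c + y*(40*c + 190) - 38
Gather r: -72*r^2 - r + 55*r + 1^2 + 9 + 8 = -72*r^2 + 54*r + 18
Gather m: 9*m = 9*m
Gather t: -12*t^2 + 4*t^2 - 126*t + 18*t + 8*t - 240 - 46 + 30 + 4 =-8*t^2 - 100*t - 252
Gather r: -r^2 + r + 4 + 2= -r^2 + r + 6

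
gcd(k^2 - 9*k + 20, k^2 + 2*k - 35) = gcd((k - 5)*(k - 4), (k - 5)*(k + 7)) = k - 5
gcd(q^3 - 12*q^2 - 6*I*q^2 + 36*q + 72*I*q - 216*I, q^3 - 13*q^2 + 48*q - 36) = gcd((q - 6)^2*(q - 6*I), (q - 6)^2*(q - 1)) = q^2 - 12*q + 36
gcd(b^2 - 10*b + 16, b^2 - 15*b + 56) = b - 8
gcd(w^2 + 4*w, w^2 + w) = w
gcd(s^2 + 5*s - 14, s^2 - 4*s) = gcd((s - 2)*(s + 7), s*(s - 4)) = 1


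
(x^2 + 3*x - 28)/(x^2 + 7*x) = (x - 4)/x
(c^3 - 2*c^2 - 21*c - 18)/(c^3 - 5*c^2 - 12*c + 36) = (c + 1)/(c - 2)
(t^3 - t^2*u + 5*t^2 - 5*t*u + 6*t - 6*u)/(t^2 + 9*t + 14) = (t^2 - t*u + 3*t - 3*u)/(t + 7)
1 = 1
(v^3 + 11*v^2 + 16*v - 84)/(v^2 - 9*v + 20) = (v^3 + 11*v^2 + 16*v - 84)/(v^2 - 9*v + 20)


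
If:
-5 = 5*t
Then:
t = -1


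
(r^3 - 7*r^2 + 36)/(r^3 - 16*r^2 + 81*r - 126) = (r + 2)/(r - 7)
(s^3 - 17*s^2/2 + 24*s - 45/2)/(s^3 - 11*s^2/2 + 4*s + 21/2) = (2*s^2 - 11*s + 15)/(2*s^2 - 5*s - 7)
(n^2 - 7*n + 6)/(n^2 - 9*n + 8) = (n - 6)/(n - 8)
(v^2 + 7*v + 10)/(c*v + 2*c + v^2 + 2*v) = (v + 5)/(c + v)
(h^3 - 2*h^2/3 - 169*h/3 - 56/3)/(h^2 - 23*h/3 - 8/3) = h + 7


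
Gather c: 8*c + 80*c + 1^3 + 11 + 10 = 88*c + 22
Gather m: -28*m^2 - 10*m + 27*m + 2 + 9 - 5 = -28*m^2 + 17*m + 6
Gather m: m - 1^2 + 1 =m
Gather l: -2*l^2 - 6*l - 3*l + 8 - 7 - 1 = -2*l^2 - 9*l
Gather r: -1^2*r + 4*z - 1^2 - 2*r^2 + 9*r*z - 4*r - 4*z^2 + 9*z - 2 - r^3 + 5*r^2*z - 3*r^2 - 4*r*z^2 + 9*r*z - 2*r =-r^3 + r^2*(5*z - 5) + r*(-4*z^2 + 18*z - 7) - 4*z^2 + 13*z - 3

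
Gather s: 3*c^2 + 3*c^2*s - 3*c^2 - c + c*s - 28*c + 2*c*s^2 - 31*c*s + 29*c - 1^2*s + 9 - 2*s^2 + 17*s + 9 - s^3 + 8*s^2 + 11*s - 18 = -s^3 + s^2*(2*c + 6) + s*(3*c^2 - 30*c + 27)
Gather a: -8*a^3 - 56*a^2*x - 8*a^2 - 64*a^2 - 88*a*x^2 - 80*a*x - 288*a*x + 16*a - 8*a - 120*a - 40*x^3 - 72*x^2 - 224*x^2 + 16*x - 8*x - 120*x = -8*a^3 + a^2*(-56*x - 72) + a*(-88*x^2 - 368*x - 112) - 40*x^3 - 296*x^2 - 112*x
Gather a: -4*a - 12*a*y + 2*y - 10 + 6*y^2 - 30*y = a*(-12*y - 4) + 6*y^2 - 28*y - 10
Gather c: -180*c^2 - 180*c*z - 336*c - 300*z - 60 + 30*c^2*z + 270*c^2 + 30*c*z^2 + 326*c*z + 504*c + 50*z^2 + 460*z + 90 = c^2*(30*z + 90) + c*(30*z^2 + 146*z + 168) + 50*z^2 + 160*z + 30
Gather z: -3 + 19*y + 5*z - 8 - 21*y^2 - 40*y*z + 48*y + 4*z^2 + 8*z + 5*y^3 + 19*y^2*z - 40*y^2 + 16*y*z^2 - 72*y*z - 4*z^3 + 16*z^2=5*y^3 - 61*y^2 + 67*y - 4*z^3 + z^2*(16*y + 20) + z*(19*y^2 - 112*y + 13) - 11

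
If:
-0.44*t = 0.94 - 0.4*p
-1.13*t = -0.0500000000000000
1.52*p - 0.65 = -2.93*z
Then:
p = 2.40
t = 0.04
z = -1.02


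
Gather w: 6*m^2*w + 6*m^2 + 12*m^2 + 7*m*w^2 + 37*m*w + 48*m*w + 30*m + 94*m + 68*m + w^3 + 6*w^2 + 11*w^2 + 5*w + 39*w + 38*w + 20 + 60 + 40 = 18*m^2 + 192*m + w^3 + w^2*(7*m + 17) + w*(6*m^2 + 85*m + 82) + 120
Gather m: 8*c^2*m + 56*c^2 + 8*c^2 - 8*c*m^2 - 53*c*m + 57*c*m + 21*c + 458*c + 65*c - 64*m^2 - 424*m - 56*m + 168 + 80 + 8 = 64*c^2 + 544*c + m^2*(-8*c - 64) + m*(8*c^2 + 4*c - 480) + 256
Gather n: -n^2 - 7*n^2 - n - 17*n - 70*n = -8*n^2 - 88*n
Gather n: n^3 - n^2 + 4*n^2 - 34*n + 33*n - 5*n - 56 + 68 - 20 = n^3 + 3*n^2 - 6*n - 8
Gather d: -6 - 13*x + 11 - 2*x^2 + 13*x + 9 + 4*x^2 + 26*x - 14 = 2*x^2 + 26*x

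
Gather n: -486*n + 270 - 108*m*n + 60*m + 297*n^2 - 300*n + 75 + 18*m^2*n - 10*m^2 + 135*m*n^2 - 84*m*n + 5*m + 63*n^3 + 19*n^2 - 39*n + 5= -10*m^2 + 65*m + 63*n^3 + n^2*(135*m + 316) + n*(18*m^2 - 192*m - 825) + 350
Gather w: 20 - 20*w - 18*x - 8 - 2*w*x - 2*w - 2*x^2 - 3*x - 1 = w*(-2*x - 22) - 2*x^2 - 21*x + 11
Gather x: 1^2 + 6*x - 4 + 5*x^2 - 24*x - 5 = 5*x^2 - 18*x - 8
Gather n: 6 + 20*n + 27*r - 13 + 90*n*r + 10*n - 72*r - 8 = n*(90*r + 30) - 45*r - 15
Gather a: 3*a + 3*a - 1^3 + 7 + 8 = 6*a + 14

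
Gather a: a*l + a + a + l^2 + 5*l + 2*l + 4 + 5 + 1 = a*(l + 2) + l^2 + 7*l + 10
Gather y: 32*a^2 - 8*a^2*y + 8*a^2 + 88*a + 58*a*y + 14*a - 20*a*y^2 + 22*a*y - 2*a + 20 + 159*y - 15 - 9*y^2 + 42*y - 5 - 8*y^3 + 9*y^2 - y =40*a^2 - 20*a*y^2 + 100*a - 8*y^3 + y*(-8*a^2 + 80*a + 200)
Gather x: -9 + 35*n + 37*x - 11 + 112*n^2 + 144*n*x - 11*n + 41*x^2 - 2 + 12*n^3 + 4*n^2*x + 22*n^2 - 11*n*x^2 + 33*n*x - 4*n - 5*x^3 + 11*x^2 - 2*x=12*n^3 + 134*n^2 + 20*n - 5*x^3 + x^2*(52 - 11*n) + x*(4*n^2 + 177*n + 35) - 22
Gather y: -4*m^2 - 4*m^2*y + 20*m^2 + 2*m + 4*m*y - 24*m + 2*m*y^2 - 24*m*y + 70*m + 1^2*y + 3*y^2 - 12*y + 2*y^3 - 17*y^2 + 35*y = 16*m^2 + 48*m + 2*y^3 + y^2*(2*m - 14) + y*(-4*m^2 - 20*m + 24)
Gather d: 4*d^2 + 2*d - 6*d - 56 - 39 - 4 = 4*d^2 - 4*d - 99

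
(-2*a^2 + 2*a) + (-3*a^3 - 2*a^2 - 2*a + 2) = -3*a^3 - 4*a^2 + 2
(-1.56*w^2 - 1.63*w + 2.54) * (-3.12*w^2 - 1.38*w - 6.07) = 4.8672*w^4 + 7.2384*w^3 + 3.7938*w^2 + 6.3889*w - 15.4178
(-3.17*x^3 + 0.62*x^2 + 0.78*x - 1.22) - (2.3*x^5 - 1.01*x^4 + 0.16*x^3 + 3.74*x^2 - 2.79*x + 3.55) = -2.3*x^5 + 1.01*x^4 - 3.33*x^3 - 3.12*x^2 + 3.57*x - 4.77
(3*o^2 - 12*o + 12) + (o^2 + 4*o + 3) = 4*o^2 - 8*o + 15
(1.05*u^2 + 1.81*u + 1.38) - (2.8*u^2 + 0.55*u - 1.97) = -1.75*u^2 + 1.26*u + 3.35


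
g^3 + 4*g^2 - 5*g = g*(g - 1)*(g + 5)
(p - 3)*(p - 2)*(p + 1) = p^3 - 4*p^2 + p + 6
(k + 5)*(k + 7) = k^2 + 12*k + 35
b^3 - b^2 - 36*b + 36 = (b - 6)*(b - 1)*(b + 6)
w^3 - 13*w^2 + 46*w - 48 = (w - 8)*(w - 3)*(w - 2)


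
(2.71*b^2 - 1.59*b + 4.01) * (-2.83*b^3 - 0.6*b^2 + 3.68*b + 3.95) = -7.6693*b^5 + 2.8737*b^4 - 0.421500000000001*b^3 + 2.4473*b^2 + 8.4763*b + 15.8395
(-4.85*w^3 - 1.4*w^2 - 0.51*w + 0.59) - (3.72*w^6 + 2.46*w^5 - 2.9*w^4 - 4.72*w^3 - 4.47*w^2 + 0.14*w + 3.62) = -3.72*w^6 - 2.46*w^5 + 2.9*w^4 - 0.13*w^3 + 3.07*w^2 - 0.65*w - 3.03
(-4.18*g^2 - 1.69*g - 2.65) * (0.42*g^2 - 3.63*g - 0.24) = -1.7556*g^4 + 14.4636*g^3 + 6.0249*g^2 + 10.0251*g + 0.636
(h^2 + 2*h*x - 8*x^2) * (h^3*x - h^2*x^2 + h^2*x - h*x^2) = h^5*x + h^4*x^2 + h^4*x - 10*h^3*x^3 + h^3*x^2 + 8*h^2*x^4 - 10*h^2*x^3 + 8*h*x^4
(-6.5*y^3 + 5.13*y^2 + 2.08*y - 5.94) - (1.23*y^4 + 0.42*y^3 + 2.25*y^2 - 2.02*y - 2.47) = -1.23*y^4 - 6.92*y^3 + 2.88*y^2 + 4.1*y - 3.47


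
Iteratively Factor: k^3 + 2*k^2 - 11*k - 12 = (k - 3)*(k^2 + 5*k + 4) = (k - 3)*(k + 4)*(k + 1)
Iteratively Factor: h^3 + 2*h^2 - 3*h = (h)*(h^2 + 2*h - 3) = h*(h - 1)*(h + 3)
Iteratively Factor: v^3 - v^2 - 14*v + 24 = (v + 4)*(v^2 - 5*v + 6) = (v - 2)*(v + 4)*(v - 3)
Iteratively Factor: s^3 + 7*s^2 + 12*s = (s)*(s^2 + 7*s + 12) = s*(s + 4)*(s + 3)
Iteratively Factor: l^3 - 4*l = (l)*(l^2 - 4) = l*(l - 2)*(l + 2)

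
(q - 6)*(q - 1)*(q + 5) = q^3 - 2*q^2 - 29*q + 30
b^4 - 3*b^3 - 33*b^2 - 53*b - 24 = (b - 8)*(b + 1)^2*(b + 3)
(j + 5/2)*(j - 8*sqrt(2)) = j^2 - 8*sqrt(2)*j + 5*j/2 - 20*sqrt(2)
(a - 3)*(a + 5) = a^2 + 2*a - 15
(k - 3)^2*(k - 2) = k^3 - 8*k^2 + 21*k - 18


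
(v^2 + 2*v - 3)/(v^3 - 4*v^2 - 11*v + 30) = (v - 1)/(v^2 - 7*v + 10)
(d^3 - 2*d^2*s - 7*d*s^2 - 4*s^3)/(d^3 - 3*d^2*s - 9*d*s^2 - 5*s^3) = (-d + 4*s)/(-d + 5*s)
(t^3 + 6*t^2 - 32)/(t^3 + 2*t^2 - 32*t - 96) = (t - 2)/(t - 6)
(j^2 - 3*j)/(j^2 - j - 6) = j/(j + 2)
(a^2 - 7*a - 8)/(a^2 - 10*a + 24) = (a^2 - 7*a - 8)/(a^2 - 10*a + 24)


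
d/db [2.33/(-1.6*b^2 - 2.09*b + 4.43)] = (7.456*b + 4.8697)/(1.6*b^2 + 2.09*b - 4.43)^2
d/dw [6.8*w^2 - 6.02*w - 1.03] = 13.6*w - 6.02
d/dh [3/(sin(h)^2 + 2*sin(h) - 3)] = -6*(sin(h) + 1)*cos(h)/(sin(h)^2 + 2*sin(h) - 3)^2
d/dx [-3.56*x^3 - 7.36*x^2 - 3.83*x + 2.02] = -10.68*x^2 - 14.72*x - 3.83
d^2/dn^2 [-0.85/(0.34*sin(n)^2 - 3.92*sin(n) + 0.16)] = (0.39304*sin(n)^4 - 3.39864*sin(n)^3 + 12.28692*sin(n)^2 + 7.3304*sin(n) - 26.0304)/(0.34*sin(n)^2 - 3.92*sin(n) + 0.16)^3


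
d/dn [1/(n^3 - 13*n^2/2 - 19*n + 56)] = 4*(-3*n^2 + 13*n + 19)/(2*n^3 - 13*n^2 - 38*n + 112)^2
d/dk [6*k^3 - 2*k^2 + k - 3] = 18*k^2 - 4*k + 1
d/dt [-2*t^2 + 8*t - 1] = 8 - 4*t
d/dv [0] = 0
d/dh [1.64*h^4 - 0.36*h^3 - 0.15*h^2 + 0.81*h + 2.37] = 6.56*h^3 - 1.08*h^2 - 0.3*h + 0.81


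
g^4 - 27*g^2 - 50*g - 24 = (g - 6)*(g + 1)^2*(g + 4)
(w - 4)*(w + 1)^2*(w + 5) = w^4 + 3*w^3 - 17*w^2 - 39*w - 20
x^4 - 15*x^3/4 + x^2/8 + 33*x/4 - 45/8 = (x - 3)*(x - 5/4)*(x - 1)*(x + 3/2)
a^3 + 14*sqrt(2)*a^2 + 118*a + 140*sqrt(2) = (a + 2*sqrt(2))*(a + 5*sqrt(2))*(a + 7*sqrt(2))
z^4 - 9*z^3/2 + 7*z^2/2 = z^2*(z - 7/2)*(z - 1)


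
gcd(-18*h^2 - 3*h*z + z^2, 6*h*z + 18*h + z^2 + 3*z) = 1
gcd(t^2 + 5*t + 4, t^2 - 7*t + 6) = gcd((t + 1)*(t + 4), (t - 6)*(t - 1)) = 1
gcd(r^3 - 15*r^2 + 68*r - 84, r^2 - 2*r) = r - 2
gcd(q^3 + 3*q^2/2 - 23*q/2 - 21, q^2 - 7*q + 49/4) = q - 7/2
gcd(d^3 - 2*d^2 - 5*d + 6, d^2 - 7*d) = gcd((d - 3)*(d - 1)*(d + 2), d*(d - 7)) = 1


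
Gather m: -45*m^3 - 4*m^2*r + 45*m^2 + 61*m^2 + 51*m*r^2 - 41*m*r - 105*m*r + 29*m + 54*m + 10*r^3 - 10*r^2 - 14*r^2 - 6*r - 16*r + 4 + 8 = -45*m^3 + m^2*(106 - 4*r) + m*(51*r^2 - 146*r + 83) + 10*r^3 - 24*r^2 - 22*r + 12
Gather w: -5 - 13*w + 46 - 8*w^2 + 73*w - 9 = -8*w^2 + 60*w + 32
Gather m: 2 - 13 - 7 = -18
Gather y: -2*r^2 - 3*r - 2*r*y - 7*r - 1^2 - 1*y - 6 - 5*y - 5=-2*r^2 - 10*r + y*(-2*r - 6) - 12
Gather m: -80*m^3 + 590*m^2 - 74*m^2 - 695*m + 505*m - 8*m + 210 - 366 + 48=-80*m^3 + 516*m^2 - 198*m - 108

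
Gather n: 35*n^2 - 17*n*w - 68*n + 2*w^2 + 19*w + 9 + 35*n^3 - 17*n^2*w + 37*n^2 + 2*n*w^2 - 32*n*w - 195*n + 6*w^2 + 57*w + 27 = 35*n^3 + n^2*(72 - 17*w) + n*(2*w^2 - 49*w - 263) + 8*w^2 + 76*w + 36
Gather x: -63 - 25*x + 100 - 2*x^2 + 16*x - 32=-2*x^2 - 9*x + 5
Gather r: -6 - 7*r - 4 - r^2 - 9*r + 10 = -r^2 - 16*r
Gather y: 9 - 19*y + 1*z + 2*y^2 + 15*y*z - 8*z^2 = 2*y^2 + y*(15*z - 19) - 8*z^2 + z + 9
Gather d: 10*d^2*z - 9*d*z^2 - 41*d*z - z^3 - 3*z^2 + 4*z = 10*d^2*z + d*(-9*z^2 - 41*z) - z^3 - 3*z^2 + 4*z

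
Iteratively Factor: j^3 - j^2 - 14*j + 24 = (j - 3)*(j^2 + 2*j - 8) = (j - 3)*(j - 2)*(j + 4)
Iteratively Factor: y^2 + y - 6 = (y + 3)*(y - 2)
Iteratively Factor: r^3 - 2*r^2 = (r)*(r^2 - 2*r) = r^2*(r - 2)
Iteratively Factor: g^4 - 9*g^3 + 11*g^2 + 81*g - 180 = (g - 4)*(g^3 - 5*g^2 - 9*g + 45) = (g - 5)*(g - 4)*(g^2 - 9) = (g - 5)*(g - 4)*(g - 3)*(g + 3)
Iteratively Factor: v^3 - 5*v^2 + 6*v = (v - 2)*(v^2 - 3*v) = (v - 3)*(v - 2)*(v)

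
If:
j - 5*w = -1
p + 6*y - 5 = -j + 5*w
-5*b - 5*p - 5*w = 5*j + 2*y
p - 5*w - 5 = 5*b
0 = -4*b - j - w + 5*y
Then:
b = 609/295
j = -495/59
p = 468/59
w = -436/295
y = -19/59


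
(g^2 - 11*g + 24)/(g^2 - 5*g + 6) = (g - 8)/(g - 2)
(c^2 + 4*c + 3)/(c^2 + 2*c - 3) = (c + 1)/(c - 1)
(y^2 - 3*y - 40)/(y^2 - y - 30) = (y - 8)/(y - 6)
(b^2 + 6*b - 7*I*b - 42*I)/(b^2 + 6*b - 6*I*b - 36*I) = (b - 7*I)/(b - 6*I)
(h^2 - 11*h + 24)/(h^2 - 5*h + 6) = (h - 8)/(h - 2)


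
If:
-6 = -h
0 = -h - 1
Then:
No Solution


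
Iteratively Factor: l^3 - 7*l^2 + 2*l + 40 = (l - 5)*(l^2 - 2*l - 8) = (l - 5)*(l + 2)*(l - 4)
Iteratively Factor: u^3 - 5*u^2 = (u - 5)*(u^2) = u*(u - 5)*(u)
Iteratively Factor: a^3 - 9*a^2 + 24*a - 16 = (a - 4)*(a^2 - 5*a + 4) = (a - 4)*(a - 1)*(a - 4)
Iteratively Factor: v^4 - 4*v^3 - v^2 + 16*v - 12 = (v - 1)*(v^3 - 3*v^2 - 4*v + 12) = (v - 3)*(v - 1)*(v^2 - 4) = (v - 3)*(v - 2)*(v - 1)*(v + 2)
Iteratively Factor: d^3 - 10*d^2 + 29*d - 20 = (d - 4)*(d^2 - 6*d + 5) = (d - 4)*(d - 1)*(d - 5)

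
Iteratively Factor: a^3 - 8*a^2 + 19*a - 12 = (a - 1)*(a^2 - 7*a + 12) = (a - 4)*(a - 1)*(a - 3)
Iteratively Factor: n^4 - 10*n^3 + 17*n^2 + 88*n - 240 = (n + 3)*(n^3 - 13*n^2 + 56*n - 80) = (n - 5)*(n + 3)*(n^2 - 8*n + 16) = (n - 5)*(n - 4)*(n + 3)*(n - 4)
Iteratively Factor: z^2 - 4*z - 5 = (z - 5)*(z + 1)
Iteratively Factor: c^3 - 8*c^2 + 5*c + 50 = (c - 5)*(c^2 - 3*c - 10) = (c - 5)*(c + 2)*(c - 5)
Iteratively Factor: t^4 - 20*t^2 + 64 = (t - 2)*(t^3 + 2*t^2 - 16*t - 32) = (t - 2)*(t + 4)*(t^2 - 2*t - 8) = (t - 4)*(t - 2)*(t + 4)*(t + 2)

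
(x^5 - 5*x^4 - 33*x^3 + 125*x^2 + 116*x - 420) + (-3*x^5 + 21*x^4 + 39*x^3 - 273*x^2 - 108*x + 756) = -2*x^5 + 16*x^4 + 6*x^3 - 148*x^2 + 8*x + 336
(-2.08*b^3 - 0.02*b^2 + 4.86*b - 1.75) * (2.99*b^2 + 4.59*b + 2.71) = -6.2192*b^5 - 9.607*b^4 + 8.8028*b^3 + 17.0207*b^2 + 5.1381*b - 4.7425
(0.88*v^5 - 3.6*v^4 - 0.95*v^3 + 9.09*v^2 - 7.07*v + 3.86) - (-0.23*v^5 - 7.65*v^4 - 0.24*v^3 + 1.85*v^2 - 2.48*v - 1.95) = 1.11*v^5 + 4.05*v^4 - 0.71*v^3 + 7.24*v^2 - 4.59*v + 5.81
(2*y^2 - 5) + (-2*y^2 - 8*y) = -8*y - 5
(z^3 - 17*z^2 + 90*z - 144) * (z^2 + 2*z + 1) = z^5 - 15*z^4 + 57*z^3 + 19*z^2 - 198*z - 144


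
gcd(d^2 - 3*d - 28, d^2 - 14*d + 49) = d - 7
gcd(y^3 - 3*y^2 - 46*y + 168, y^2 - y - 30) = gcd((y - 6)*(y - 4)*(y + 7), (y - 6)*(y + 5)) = y - 6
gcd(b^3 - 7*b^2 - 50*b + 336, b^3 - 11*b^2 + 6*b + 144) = b^2 - 14*b + 48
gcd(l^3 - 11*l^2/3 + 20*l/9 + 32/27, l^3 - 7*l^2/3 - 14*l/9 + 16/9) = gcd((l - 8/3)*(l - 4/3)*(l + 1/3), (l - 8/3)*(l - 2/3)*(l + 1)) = l - 8/3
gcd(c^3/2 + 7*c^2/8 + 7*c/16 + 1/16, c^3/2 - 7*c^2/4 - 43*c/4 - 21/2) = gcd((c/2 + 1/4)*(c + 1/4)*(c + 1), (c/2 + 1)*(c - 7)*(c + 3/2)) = 1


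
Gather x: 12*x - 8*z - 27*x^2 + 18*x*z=-27*x^2 + x*(18*z + 12) - 8*z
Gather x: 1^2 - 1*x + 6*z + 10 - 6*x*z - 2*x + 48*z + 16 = x*(-6*z - 3) + 54*z + 27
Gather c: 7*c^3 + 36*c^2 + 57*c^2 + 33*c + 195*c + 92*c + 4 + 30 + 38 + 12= 7*c^3 + 93*c^2 + 320*c + 84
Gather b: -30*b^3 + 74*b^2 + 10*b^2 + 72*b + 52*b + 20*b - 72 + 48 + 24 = -30*b^3 + 84*b^2 + 144*b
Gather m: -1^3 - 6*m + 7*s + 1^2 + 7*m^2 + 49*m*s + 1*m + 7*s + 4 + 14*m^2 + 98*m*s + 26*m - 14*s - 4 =21*m^2 + m*(147*s + 21)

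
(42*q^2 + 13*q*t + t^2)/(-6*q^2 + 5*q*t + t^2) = (-7*q - t)/(q - t)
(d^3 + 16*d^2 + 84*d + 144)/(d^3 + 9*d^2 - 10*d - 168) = (d^2 + 10*d + 24)/(d^2 + 3*d - 28)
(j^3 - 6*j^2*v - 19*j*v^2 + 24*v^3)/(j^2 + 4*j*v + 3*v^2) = (j^2 - 9*j*v + 8*v^2)/(j + v)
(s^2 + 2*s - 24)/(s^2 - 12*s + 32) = (s + 6)/(s - 8)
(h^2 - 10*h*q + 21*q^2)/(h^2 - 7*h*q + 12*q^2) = (-h + 7*q)/(-h + 4*q)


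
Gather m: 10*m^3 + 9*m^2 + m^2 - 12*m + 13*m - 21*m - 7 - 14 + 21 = 10*m^3 + 10*m^2 - 20*m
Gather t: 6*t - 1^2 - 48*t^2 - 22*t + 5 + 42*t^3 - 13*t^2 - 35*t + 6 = 42*t^3 - 61*t^2 - 51*t + 10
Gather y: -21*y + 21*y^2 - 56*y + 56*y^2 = 77*y^2 - 77*y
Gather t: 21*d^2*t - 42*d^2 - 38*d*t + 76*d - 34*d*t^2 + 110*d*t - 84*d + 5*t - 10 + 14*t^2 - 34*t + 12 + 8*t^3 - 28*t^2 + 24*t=-42*d^2 - 8*d + 8*t^3 + t^2*(-34*d - 14) + t*(21*d^2 + 72*d - 5) + 2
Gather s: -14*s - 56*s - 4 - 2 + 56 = 50 - 70*s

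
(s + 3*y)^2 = s^2 + 6*s*y + 9*y^2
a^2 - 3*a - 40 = (a - 8)*(a + 5)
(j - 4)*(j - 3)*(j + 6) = j^3 - j^2 - 30*j + 72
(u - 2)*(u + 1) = u^2 - u - 2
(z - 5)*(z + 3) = z^2 - 2*z - 15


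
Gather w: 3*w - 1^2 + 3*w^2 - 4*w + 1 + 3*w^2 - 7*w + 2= 6*w^2 - 8*w + 2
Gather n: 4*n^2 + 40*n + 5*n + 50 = 4*n^2 + 45*n + 50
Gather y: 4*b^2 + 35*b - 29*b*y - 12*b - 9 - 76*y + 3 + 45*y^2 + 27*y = 4*b^2 + 23*b + 45*y^2 + y*(-29*b - 49) - 6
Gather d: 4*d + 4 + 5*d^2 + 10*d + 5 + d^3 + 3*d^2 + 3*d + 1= d^3 + 8*d^2 + 17*d + 10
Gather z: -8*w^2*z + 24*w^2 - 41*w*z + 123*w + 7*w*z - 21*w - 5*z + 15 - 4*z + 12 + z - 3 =24*w^2 + 102*w + z*(-8*w^2 - 34*w - 8) + 24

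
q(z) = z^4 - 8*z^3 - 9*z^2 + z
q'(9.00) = 811.00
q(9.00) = 9.00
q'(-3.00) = -269.00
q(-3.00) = 213.00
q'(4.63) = -199.81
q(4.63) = -522.78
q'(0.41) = -10.14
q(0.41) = -1.63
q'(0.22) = -4.08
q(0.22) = -0.30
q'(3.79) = -194.20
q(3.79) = -354.68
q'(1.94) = -95.04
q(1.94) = -76.18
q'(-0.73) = -0.21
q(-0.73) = -2.13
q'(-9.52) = -5453.98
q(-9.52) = 14291.09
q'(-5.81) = -1489.06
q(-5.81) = 2398.84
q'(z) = 4*z^3 - 24*z^2 - 18*z + 1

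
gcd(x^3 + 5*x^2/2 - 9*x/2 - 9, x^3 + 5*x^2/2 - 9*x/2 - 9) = x^3 + 5*x^2/2 - 9*x/2 - 9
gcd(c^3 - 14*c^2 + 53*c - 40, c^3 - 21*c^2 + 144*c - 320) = c^2 - 13*c + 40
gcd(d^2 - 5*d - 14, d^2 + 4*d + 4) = d + 2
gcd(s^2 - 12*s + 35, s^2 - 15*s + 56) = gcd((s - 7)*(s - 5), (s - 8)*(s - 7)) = s - 7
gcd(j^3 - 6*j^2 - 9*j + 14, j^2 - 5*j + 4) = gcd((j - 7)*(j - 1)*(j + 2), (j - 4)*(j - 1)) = j - 1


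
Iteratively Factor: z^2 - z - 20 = (z + 4)*(z - 5)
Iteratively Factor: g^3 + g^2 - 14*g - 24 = (g + 2)*(g^2 - g - 12) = (g + 2)*(g + 3)*(g - 4)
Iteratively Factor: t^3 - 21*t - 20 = (t + 4)*(t^2 - 4*t - 5) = (t + 1)*(t + 4)*(t - 5)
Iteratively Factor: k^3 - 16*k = (k + 4)*(k^2 - 4*k) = k*(k + 4)*(k - 4)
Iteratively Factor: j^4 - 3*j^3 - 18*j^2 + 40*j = (j + 4)*(j^3 - 7*j^2 + 10*j) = j*(j + 4)*(j^2 - 7*j + 10) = j*(j - 2)*(j + 4)*(j - 5)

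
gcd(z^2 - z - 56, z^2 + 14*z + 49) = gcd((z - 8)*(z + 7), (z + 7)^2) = z + 7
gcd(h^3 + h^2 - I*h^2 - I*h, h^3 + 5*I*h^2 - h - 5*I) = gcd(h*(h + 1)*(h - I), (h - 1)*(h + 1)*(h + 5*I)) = h + 1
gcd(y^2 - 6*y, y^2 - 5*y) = y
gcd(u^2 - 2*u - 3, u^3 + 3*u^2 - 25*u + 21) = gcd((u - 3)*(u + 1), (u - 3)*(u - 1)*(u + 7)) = u - 3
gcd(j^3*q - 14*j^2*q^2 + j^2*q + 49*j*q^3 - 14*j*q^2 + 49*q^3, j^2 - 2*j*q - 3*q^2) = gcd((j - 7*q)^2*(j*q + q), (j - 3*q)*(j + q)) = 1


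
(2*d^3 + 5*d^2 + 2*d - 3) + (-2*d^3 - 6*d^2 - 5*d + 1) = -d^2 - 3*d - 2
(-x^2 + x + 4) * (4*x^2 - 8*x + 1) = -4*x^4 + 12*x^3 + 7*x^2 - 31*x + 4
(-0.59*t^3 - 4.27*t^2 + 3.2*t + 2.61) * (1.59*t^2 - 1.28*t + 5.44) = -0.9381*t^5 - 6.0341*t^4 + 7.344*t^3 - 23.1749*t^2 + 14.0672*t + 14.1984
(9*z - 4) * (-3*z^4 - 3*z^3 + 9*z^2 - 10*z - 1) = -27*z^5 - 15*z^4 + 93*z^3 - 126*z^2 + 31*z + 4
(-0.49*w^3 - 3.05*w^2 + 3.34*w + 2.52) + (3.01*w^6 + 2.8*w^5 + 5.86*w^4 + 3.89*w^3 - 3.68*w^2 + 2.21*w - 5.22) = 3.01*w^6 + 2.8*w^5 + 5.86*w^4 + 3.4*w^3 - 6.73*w^2 + 5.55*w - 2.7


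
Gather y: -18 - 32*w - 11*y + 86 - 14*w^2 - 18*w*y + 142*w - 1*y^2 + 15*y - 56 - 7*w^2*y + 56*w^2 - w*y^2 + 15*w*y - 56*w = 42*w^2 + 54*w + y^2*(-w - 1) + y*(-7*w^2 - 3*w + 4) + 12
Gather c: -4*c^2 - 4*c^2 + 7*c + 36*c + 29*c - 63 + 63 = -8*c^2 + 72*c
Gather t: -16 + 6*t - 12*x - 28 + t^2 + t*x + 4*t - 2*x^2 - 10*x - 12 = t^2 + t*(x + 10) - 2*x^2 - 22*x - 56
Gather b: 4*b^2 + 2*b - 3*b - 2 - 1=4*b^2 - b - 3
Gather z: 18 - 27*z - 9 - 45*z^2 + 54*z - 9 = -45*z^2 + 27*z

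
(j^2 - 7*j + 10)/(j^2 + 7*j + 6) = (j^2 - 7*j + 10)/(j^2 + 7*j + 6)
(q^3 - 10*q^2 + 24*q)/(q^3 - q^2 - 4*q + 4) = q*(q^2 - 10*q + 24)/(q^3 - q^2 - 4*q + 4)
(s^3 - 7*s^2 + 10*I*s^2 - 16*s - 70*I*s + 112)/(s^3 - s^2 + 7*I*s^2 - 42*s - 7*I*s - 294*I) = (s^2 + 10*I*s - 16)/(s^2 + s*(6 + 7*I) + 42*I)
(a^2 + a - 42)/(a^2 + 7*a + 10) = (a^2 + a - 42)/(a^2 + 7*a + 10)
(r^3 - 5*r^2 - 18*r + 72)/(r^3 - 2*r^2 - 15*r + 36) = (r - 6)/(r - 3)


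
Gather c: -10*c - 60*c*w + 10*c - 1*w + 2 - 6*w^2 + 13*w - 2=-60*c*w - 6*w^2 + 12*w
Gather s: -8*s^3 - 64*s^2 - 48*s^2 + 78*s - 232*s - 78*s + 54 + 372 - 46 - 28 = -8*s^3 - 112*s^2 - 232*s + 352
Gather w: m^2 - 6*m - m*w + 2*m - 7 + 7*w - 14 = m^2 - 4*m + w*(7 - m) - 21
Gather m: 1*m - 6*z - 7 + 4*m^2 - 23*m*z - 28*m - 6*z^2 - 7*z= 4*m^2 + m*(-23*z - 27) - 6*z^2 - 13*z - 7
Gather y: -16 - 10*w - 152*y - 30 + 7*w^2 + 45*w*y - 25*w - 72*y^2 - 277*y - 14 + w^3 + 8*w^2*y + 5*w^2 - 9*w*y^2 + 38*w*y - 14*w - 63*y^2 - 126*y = w^3 + 12*w^2 - 49*w + y^2*(-9*w - 135) + y*(8*w^2 + 83*w - 555) - 60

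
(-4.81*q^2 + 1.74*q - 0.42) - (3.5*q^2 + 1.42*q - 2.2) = -8.31*q^2 + 0.32*q + 1.78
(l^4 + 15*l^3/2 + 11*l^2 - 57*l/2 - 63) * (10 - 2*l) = -2*l^5 - 5*l^4 + 53*l^3 + 167*l^2 - 159*l - 630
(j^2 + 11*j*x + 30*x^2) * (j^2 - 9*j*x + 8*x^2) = j^4 + 2*j^3*x - 61*j^2*x^2 - 182*j*x^3 + 240*x^4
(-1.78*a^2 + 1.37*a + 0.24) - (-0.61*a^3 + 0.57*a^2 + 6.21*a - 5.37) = 0.61*a^3 - 2.35*a^2 - 4.84*a + 5.61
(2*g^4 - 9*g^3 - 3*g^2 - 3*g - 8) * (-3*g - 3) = -6*g^5 + 21*g^4 + 36*g^3 + 18*g^2 + 33*g + 24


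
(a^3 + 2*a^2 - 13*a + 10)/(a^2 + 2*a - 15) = (a^2 - 3*a + 2)/(a - 3)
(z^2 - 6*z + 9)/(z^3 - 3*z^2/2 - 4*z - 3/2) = 2*(z - 3)/(2*z^2 + 3*z + 1)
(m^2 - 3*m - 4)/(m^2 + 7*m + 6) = (m - 4)/(m + 6)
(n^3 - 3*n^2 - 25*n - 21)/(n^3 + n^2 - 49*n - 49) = (n + 3)/(n + 7)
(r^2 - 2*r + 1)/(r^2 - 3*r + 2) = (r - 1)/(r - 2)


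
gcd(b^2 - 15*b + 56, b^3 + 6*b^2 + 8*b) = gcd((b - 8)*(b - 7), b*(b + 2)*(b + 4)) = 1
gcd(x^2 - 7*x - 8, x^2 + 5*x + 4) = x + 1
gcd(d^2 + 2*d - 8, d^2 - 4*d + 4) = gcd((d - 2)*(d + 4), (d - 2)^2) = d - 2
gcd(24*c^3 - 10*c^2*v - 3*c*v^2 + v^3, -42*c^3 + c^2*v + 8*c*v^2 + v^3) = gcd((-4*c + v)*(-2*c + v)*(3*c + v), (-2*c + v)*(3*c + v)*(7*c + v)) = -6*c^2 + c*v + v^2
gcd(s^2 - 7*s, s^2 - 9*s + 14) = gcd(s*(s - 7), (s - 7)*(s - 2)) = s - 7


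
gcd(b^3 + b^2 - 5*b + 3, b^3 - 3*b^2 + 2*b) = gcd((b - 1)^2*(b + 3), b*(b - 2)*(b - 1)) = b - 1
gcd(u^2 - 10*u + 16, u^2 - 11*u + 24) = u - 8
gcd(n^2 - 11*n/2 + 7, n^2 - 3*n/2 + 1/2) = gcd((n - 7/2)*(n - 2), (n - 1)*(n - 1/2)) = 1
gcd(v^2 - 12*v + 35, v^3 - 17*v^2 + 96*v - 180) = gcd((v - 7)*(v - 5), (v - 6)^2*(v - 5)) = v - 5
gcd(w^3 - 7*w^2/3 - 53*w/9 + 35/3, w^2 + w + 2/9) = 1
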